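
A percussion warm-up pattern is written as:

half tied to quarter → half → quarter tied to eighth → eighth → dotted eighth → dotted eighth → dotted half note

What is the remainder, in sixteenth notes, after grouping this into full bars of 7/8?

One bar of 7/8 = 14 sixteenth notes.
Working in sixteenth notes: half tied to quarter (half + quarter) = 12; half = 8; quarter tied to eighth (quarter + eighth) = 6; eighth = 2; dotted eighth = 3; dotted eighth = 3; dotted half note = 12.
Sum: 12 + 8 + 6 + 2 + 3 + 3 + 12 = 46.
46 ÷ 14 = 3 complete bars with 4 sixteenth notes remaining.

4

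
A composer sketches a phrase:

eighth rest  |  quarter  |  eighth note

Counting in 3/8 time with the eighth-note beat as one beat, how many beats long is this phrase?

4

One eighth-note beat = 2 sixteenth notes.
Convert each value to sixteenth notes: eighth rest = 2; quarter = 4; eighth note = 2.
Altogether 2 + 4 + 2 = 8.
8 ÷ 2 = 4 beats.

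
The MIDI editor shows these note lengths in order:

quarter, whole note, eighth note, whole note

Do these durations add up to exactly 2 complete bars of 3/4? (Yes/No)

One bar of 3/4 = 6 eighth notes, so 2 bars = 12.
Each duration in eighth notes: quarter = 2; whole note = 8; eighth note = 1; whole note = 8.
Adding: 2 + 8 + 1 + 8 = 19.
19 exceeds 12, so the answer is No.

No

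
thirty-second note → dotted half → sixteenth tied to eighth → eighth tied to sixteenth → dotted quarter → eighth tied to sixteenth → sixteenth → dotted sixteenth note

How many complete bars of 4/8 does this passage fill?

3

One bar of 4/8 = 16 thirty-second notes.
Each duration in thirty-second notes: thirty-second note = 1; dotted half = 24; sixteenth tied to eighth (sixteenth + eighth) = 6; eighth tied to sixteenth (eighth + sixteenth) = 6; dotted quarter = 12; eighth tied to sixteenth (eighth + sixteenth) = 6; sixteenth = 2; dotted sixteenth note = 3.
Adding: 1 + 24 + 6 + 6 + 12 + 6 + 2 + 3 = 60.
60 ÷ 16 = 3 complete bars with 12 left over.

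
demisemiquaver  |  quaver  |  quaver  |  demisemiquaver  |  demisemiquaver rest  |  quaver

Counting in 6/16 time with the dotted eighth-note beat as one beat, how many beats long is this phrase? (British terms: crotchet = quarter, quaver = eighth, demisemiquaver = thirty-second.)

One dotted eighth-note beat = 6 thirty-second notes.
In thirty-second notes: demisemiquaver = 1; quaver = 4; quaver = 4; demisemiquaver = 1; demisemiquaver rest = 1; quaver = 4.
Adding: 1 + 4 + 4 + 1 + 1 + 4 = 15.
15 ÷ 6 = 2.5 beats.

2.5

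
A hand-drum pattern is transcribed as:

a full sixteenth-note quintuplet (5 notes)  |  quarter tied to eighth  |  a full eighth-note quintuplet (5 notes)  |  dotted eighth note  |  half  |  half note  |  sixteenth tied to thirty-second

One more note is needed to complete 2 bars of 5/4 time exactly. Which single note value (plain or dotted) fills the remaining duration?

2 bars of 5/4 = 80 thirty-second notes.
Express everything in thirty-second notes: a full sixteenth-note quintuplet (5 notes) (five quintuplet sixteenths span one quarter) = 8; quarter tied to eighth (quarter + eighth) = 12; a full eighth-note quintuplet (5 notes) (five quintuplet eighths span one half) = 16; dotted eighth note = 6; half = 16; half note = 16; sixteenth tied to thirty-second (sixteenth + thirty-second) = 3.
Sum: 8 + 12 + 16 + 6 + 16 + 16 + 3 = 77.
Remaining: 80 − 77 = 3 thirty-second notes, which is a dotted sixteenth note.

dotted sixteenth note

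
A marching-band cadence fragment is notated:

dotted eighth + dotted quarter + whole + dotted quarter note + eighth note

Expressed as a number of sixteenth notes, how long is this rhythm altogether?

Each duration in sixteenth notes: dotted eighth = 3; dotted quarter = 6; whole = 16; dotted quarter note = 6; eighth note = 2.
Adding: 3 + 6 + 16 + 6 + 2 = 33 sixteenth notes.

33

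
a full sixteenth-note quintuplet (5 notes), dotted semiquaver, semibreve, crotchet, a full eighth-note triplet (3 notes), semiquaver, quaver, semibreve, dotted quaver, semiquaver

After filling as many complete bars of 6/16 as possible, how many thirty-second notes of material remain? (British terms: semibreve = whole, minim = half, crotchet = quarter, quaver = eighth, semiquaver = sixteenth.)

One bar of 6/16 = 12 thirty-second notes.
Express everything in thirty-second notes: a full sixteenth-note quintuplet (5 notes) (five quintuplet sixteenths span one quarter) = 8; dotted semiquaver = 3; semibreve = 32; crotchet = 8; a full eighth-note triplet (3 notes) (three triplet eighths span one quarter) = 8; semiquaver = 2; quaver = 4; semibreve = 32; dotted quaver = 6; semiquaver = 2.
Sum: 8 + 3 + 32 + 8 + 8 + 2 + 4 + 32 + 6 + 2 = 105.
105 ÷ 12 = 8 complete bars with 9 thirty-second notes remaining.

9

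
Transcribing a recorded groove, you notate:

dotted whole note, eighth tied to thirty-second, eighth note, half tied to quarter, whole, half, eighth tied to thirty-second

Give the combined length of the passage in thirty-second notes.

134

In thirty-second notes: dotted whole note = 48; eighth tied to thirty-second (eighth + thirty-second) = 5; eighth note = 4; half tied to quarter (half + quarter) = 24; whole = 32; half = 16; eighth tied to thirty-second (eighth + thirty-second) = 5.
Altogether 48 + 5 + 4 + 24 + 32 + 16 + 5 = 134 thirty-second notes.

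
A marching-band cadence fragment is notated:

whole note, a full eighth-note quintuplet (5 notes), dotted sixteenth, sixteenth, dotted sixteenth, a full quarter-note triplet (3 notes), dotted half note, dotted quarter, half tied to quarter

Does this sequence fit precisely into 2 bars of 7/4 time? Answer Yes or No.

No

One bar of 7/4 = 56 thirty-second notes, so 2 bars = 112.
Express everything in thirty-second notes: whole note = 32; a full eighth-note quintuplet (5 notes) (five quintuplet eighths span one half) = 16; dotted sixteenth = 3; sixteenth = 2; dotted sixteenth = 3; a full quarter-note triplet (3 notes) (three triplet quarters span one half) = 16; dotted half note = 24; dotted quarter = 12; half tied to quarter (half + quarter) = 24.
Total: 32 + 16 + 3 + 2 + 3 + 16 + 24 + 12 + 24 = 132.
132 exceeds 112, so the answer is No.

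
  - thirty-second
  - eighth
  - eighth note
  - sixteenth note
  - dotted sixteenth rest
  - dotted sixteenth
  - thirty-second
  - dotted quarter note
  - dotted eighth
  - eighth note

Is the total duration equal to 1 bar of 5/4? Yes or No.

Yes

One bar of 5/4 = 40 thirty-second notes.
Express everything in thirty-second notes: thirty-second = 1; eighth = 4; eighth note = 4; sixteenth note = 2; dotted sixteenth rest = 3; dotted sixteenth = 3; thirty-second = 1; dotted quarter note = 12; dotted eighth = 6; eighth note = 4.
Adding: 1 + 4 + 4 + 2 + 3 + 3 + 1 + 12 + 6 + 4 = 40.
40 equals 40, so the answer is Yes.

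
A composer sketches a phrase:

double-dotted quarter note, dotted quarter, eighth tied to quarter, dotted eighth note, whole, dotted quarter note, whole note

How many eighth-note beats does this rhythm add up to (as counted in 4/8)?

One eighth-note beat = 2 sixteenth notes.
In sixteenth notes: double-dotted quarter note = 7; dotted quarter = 6; eighth tied to quarter (eighth + quarter) = 6; dotted eighth note = 3; whole = 16; dotted quarter note = 6; whole note = 16.
Adding: 7 + 6 + 6 + 3 + 16 + 6 + 16 = 60.
60 ÷ 2 = 30 beats.

30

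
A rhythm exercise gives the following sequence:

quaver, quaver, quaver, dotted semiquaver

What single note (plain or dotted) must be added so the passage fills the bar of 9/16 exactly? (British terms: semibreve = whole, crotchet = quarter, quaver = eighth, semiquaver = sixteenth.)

The bar of 9/16 = 18 thirty-second notes.
Each duration in thirty-second notes: quaver = 4; quaver = 4; quaver = 4; dotted semiquaver = 3.
Total: 4 + 4 + 4 + 3 = 15.
Remaining: 18 − 15 = 3 thirty-second notes, which is a dotted sixteenth note.

dotted sixteenth note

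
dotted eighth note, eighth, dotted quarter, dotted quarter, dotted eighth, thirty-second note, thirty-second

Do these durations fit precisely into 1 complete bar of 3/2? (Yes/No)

No

One bar of 3/2 = 48 thirty-second notes.
Express everything in thirty-second notes: dotted eighth note = 6; eighth = 4; dotted quarter = 12; dotted quarter = 12; dotted eighth = 6; thirty-second note = 1; thirty-second = 1.
Sum: 6 + 4 + 12 + 12 + 6 + 1 + 1 = 42.
42 falls short of 48, so the answer is No.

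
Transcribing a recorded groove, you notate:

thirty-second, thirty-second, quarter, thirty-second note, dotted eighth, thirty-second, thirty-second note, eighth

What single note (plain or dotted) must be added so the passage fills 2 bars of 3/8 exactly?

2 bars of 3/8 = 24 thirty-second notes.
Each duration in thirty-second notes: thirty-second = 1; thirty-second = 1; quarter = 8; thirty-second note = 1; dotted eighth = 6; thirty-second = 1; thirty-second note = 1; eighth = 4.
Sum: 1 + 1 + 8 + 1 + 6 + 1 + 1 + 4 = 23.
Remaining: 24 − 23 = 1 thirty-second note, which is a thirty-second note.

thirty-second note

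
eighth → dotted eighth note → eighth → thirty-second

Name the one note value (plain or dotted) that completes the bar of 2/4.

The bar of 2/4 = 16 thirty-second notes.
Convert each value to thirty-second notes: eighth = 4; dotted eighth note = 6; eighth = 4; thirty-second = 1.
Altogether 4 + 6 + 4 + 1 = 15.
Remaining: 16 − 15 = 1 thirty-second note, which is a thirty-second note.

thirty-second note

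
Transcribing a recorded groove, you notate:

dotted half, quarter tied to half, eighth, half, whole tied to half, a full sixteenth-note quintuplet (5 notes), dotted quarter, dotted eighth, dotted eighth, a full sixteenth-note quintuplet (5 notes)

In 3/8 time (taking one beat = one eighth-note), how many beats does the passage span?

39

One eighth-note beat = 2 sixteenth notes.
Working in sixteenth notes: dotted half = 12; quarter tied to half (quarter + half) = 12; eighth = 2; half = 8; whole tied to half (whole + half) = 24; a full sixteenth-note quintuplet (5 notes) (five quintuplet sixteenths span one quarter) = 4; dotted quarter = 6; dotted eighth = 3; dotted eighth = 3; a full sixteenth-note quintuplet (5 notes) (five quintuplet sixteenths span one quarter) = 4.
Altogether 12 + 12 + 2 + 8 + 24 + 4 + 6 + 3 + 3 + 4 = 78.
78 ÷ 2 = 39 beats.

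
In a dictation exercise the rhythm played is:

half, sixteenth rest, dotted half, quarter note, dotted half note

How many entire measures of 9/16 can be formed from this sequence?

One bar of 9/16 = 9 sixteenth notes.
Convert each value to sixteenth notes: half = 8; sixteenth rest = 1; dotted half = 12; quarter note = 4; dotted half note = 12.
Altogether 8 + 1 + 12 + 4 + 12 = 37.
37 ÷ 9 = 4 complete bars with 1 left over.

4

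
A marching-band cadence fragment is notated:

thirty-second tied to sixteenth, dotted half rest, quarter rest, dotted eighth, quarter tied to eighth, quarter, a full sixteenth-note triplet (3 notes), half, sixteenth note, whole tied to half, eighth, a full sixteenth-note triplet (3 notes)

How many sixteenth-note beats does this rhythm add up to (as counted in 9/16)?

One sixteenth-note beat = 2 thirty-second notes.
Convert each value to thirty-second notes: thirty-second tied to sixteenth (thirty-second + sixteenth) = 3; dotted half rest = 24; quarter rest = 8; dotted eighth = 6; quarter tied to eighth (quarter + eighth) = 12; quarter = 8; a full sixteenth-note triplet (3 notes) (three triplet sixteenths span one eighth) = 4; half = 16; sixteenth note = 2; whole tied to half (whole + half) = 48; eighth = 4; a full sixteenth-note triplet (3 notes) (three triplet sixteenths span one eighth) = 4.
Total: 3 + 24 + 8 + 6 + 12 + 8 + 4 + 16 + 2 + 48 + 4 + 4 = 139.
139 ÷ 2 = 69.5 beats.

69.5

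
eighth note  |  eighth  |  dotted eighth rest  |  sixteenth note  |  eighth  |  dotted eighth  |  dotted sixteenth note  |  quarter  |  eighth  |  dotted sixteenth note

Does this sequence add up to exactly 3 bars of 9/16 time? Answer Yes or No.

No

One bar of 9/16 = 18 thirty-second notes, so 3 bars = 54.
In thirty-second notes: eighth note = 4; eighth = 4; dotted eighth rest = 6; sixteenth note = 2; eighth = 4; dotted eighth = 6; dotted sixteenth note = 3; quarter = 8; eighth = 4; dotted sixteenth note = 3.
Altogether 4 + 4 + 6 + 2 + 4 + 6 + 3 + 8 + 4 + 3 = 44.
44 falls short of 54, so the answer is No.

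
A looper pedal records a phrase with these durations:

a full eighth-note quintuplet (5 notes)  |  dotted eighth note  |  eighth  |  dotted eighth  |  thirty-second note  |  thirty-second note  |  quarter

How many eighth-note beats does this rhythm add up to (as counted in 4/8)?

10.5

One eighth-note beat = 4 thirty-second notes.
In thirty-second notes: a full eighth-note quintuplet (5 notes) (five quintuplet eighths span one half) = 16; dotted eighth note = 6; eighth = 4; dotted eighth = 6; thirty-second note = 1; thirty-second note = 1; quarter = 8.
Altogether 16 + 6 + 4 + 6 + 1 + 1 + 8 = 42.
42 ÷ 4 = 10.5 beats.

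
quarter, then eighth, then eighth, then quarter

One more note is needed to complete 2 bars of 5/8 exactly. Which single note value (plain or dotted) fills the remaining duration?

half note

2 bars of 5/8 = 10 eighth notes.
In eighth notes: quarter = 2; eighth = 1; eighth = 1; quarter = 2.
Adding: 2 + 1 + 1 + 2 = 6.
Remaining: 10 − 6 = 4 eighth notes, which is a half note.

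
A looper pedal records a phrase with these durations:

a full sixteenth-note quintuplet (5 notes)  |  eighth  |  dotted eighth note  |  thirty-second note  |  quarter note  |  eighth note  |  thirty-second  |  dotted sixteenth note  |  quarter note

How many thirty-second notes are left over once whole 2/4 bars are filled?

One bar of 2/4 = 16 thirty-second notes.
Convert each value to thirty-second notes: a full sixteenth-note quintuplet (5 notes) (five quintuplet sixteenths span one quarter) = 8; eighth = 4; dotted eighth note = 6; thirty-second note = 1; quarter note = 8; eighth note = 4; thirty-second = 1; dotted sixteenth note = 3; quarter note = 8.
Total: 8 + 4 + 6 + 1 + 8 + 4 + 1 + 3 + 8 = 43.
43 ÷ 16 = 2 complete bars with 11 thirty-second notes remaining.

11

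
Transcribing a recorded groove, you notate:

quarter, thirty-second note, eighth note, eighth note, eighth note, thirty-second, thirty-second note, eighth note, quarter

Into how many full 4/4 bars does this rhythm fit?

1

One bar of 4/4 = 32 thirty-second notes.
Each duration in thirty-second notes: quarter = 8; thirty-second note = 1; eighth note = 4; eighth note = 4; eighth note = 4; thirty-second = 1; thirty-second note = 1; eighth note = 4; quarter = 8.
Sum: 8 + 1 + 4 + 4 + 4 + 1 + 1 + 4 + 8 = 35.
35 ÷ 32 = 1 complete bar with 3 left over.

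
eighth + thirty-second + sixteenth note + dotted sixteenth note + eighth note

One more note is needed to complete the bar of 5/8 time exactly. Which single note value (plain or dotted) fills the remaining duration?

dotted eighth note

The bar of 5/8 = 20 thirty-second notes.
Express everything in thirty-second notes: eighth = 4; thirty-second = 1; sixteenth note = 2; dotted sixteenth note = 3; eighth note = 4.
Sum: 4 + 1 + 2 + 3 + 4 = 14.
Remaining: 20 − 14 = 6 thirty-second notes, which is a dotted eighth note.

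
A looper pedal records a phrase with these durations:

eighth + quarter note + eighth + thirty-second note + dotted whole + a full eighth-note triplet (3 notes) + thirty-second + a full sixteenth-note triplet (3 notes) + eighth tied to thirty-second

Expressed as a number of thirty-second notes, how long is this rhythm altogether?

83

Convert each value to thirty-second notes: eighth = 4; quarter note = 8; eighth = 4; thirty-second note = 1; dotted whole = 48; a full eighth-note triplet (3 notes) (three triplet eighths span one quarter) = 8; thirty-second = 1; a full sixteenth-note triplet (3 notes) (three triplet sixteenths span one eighth) = 4; eighth tied to thirty-second (eighth + thirty-second) = 5.
Altogether 4 + 8 + 4 + 1 + 48 + 8 + 1 + 4 + 5 = 83 thirty-second notes.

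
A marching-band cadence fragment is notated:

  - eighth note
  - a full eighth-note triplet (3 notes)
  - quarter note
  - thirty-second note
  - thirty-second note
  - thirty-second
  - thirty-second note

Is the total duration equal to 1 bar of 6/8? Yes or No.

Yes

One bar of 6/8 = 24 thirty-second notes.
Express everything in thirty-second notes: eighth note = 4; a full eighth-note triplet (3 notes) (three triplet eighths span one quarter) = 8; quarter note = 8; thirty-second note = 1; thirty-second note = 1; thirty-second = 1; thirty-second note = 1.
Adding: 4 + 8 + 8 + 1 + 1 + 1 + 1 = 24.
24 equals 24, so the answer is Yes.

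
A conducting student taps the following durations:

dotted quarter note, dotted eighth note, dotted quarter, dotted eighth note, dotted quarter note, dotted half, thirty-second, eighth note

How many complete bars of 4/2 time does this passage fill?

One bar of 4/2 = 64 thirty-second notes.
Express everything in thirty-second notes: dotted quarter note = 12; dotted eighth note = 6; dotted quarter = 12; dotted eighth note = 6; dotted quarter note = 12; dotted half = 24; thirty-second = 1; eighth note = 4.
Total: 12 + 6 + 12 + 6 + 12 + 24 + 1 + 4 = 77.
77 ÷ 64 = 1 complete bar with 13 left over.

1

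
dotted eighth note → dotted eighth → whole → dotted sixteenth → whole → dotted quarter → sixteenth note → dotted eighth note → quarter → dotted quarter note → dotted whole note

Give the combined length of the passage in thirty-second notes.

167

Express everything in thirty-second notes: dotted eighth note = 6; dotted eighth = 6; whole = 32; dotted sixteenth = 3; whole = 32; dotted quarter = 12; sixteenth note = 2; dotted eighth note = 6; quarter = 8; dotted quarter note = 12; dotted whole note = 48.
Altogether 6 + 6 + 32 + 3 + 32 + 12 + 2 + 6 + 8 + 12 + 48 = 167 thirty-second notes.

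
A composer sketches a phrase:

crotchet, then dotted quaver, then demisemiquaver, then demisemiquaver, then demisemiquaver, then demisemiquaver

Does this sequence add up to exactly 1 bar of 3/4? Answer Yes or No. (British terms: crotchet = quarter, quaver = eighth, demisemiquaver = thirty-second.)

One bar of 3/4 = 24 thirty-second notes.
In thirty-second notes: crotchet = 8; dotted quaver = 6; demisemiquaver = 1; demisemiquaver = 1; demisemiquaver = 1; demisemiquaver = 1.
Adding: 8 + 6 + 1 + 1 + 1 + 1 = 18.
18 falls short of 24, so the answer is No.

No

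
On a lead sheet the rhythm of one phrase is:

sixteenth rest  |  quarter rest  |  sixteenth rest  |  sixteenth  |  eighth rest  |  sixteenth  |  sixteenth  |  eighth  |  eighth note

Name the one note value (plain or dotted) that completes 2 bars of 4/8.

2 bars of 4/8 = 16 sixteenth notes.
Working in sixteenth notes: sixteenth rest = 1; quarter rest = 4; sixteenth rest = 1; sixteenth = 1; eighth rest = 2; sixteenth = 1; sixteenth = 1; eighth = 2; eighth note = 2.
Altogether 1 + 4 + 1 + 1 + 2 + 1 + 1 + 2 + 2 = 15.
Remaining: 16 − 15 = 1 sixteenth note, which is a sixteenth note.

sixteenth note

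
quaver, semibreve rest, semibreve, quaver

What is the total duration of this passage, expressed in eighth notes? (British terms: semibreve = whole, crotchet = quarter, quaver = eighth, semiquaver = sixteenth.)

18

Each duration in eighth notes: quaver = 1; semibreve rest = 8; semibreve = 8; quaver = 1.
Adding: 1 + 8 + 8 + 1 = 18 eighth notes.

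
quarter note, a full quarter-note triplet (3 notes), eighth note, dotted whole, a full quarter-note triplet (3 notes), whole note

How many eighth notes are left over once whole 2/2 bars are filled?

7

One bar of 2/2 = 8 eighth notes.
Express everything in eighth notes: quarter note = 2; a full quarter-note triplet (3 notes) (three triplet quarters span one half) = 4; eighth note = 1; dotted whole = 12; a full quarter-note triplet (3 notes) (three triplet quarters span one half) = 4; whole note = 8.
Sum: 2 + 4 + 1 + 12 + 4 + 8 = 31.
31 ÷ 8 = 3 complete bars with 7 eighth notes remaining.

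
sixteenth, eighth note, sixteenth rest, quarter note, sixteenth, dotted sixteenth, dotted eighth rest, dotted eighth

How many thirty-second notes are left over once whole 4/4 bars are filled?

1

One bar of 4/4 = 32 thirty-second notes.
Each duration in thirty-second notes: sixteenth = 2; eighth note = 4; sixteenth rest = 2; quarter note = 8; sixteenth = 2; dotted sixteenth = 3; dotted eighth rest = 6; dotted eighth = 6.
Altogether 2 + 4 + 2 + 8 + 2 + 3 + 6 + 6 = 33.
33 ÷ 32 = 1 complete bar with 1 thirty-second note remaining.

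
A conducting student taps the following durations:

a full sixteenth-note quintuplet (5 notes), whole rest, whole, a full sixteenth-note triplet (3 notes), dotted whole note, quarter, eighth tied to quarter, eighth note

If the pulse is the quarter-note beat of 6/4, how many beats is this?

One quarter-note beat = 2 eighth notes.
Each duration in eighth notes: a full sixteenth-note quintuplet (5 notes) (five quintuplet sixteenths span one quarter) = 2; whole rest = 8; whole = 8; a full sixteenth-note triplet (3 notes) (three triplet sixteenths span one eighth) = 1; dotted whole note = 12; quarter = 2; eighth tied to quarter (eighth + quarter) = 3; eighth note = 1.
Altogether 2 + 8 + 8 + 1 + 12 + 2 + 3 + 1 = 37.
37 ÷ 2 = 18.5 beats.

18.5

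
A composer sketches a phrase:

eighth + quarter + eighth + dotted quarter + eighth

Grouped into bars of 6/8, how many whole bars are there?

One bar of 6/8 = 6 eighth notes.
Working in eighth notes: eighth = 1; quarter = 2; eighth = 1; dotted quarter = 3; eighth = 1.
Total: 1 + 2 + 1 + 3 + 1 = 8.
8 ÷ 6 = 1 complete bar with 2 left over.

1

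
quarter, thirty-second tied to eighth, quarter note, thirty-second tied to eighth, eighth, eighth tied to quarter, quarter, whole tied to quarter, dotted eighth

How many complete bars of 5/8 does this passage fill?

4

One bar of 5/8 = 20 thirty-second notes.
Each duration in thirty-second notes: quarter = 8; thirty-second tied to eighth (thirty-second + eighth) = 5; quarter note = 8; thirty-second tied to eighth (thirty-second + eighth) = 5; eighth = 4; eighth tied to quarter (eighth + quarter) = 12; quarter = 8; whole tied to quarter (whole + quarter) = 40; dotted eighth = 6.
Adding: 8 + 5 + 8 + 5 + 4 + 12 + 8 + 40 + 6 = 96.
96 ÷ 20 = 4 complete bars with 16 left over.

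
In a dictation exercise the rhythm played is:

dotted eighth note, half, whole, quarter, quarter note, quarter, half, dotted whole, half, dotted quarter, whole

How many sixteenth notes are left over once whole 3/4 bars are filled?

5

One bar of 3/4 = 12 sixteenth notes.
Convert each value to sixteenth notes: dotted eighth note = 3; half = 8; whole = 16; quarter = 4; quarter note = 4; quarter = 4; half = 8; dotted whole = 24; half = 8; dotted quarter = 6; whole = 16.
Sum: 3 + 8 + 16 + 4 + 4 + 4 + 8 + 24 + 8 + 6 + 16 = 101.
101 ÷ 12 = 8 complete bars with 5 sixteenth notes remaining.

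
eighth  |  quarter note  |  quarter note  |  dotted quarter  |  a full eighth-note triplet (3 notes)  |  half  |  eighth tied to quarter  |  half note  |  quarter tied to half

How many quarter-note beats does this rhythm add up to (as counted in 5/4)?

13.5

One quarter-note beat = 2 eighth notes.
Convert each value to eighth notes: eighth = 1; quarter note = 2; quarter note = 2; dotted quarter = 3; a full eighth-note triplet (3 notes) (three triplet eighths span one quarter) = 2; half = 4; eighth tied to quarter (eighth + quarter) = 3; half note = 4; quarter tied to half (quarter + half) = 6.
Sum: 1 + 2 + 2 + 3 + 2 + 4 + 3 + 4 + 6 = 27.
27 ÷ 2 = 13.5 beats.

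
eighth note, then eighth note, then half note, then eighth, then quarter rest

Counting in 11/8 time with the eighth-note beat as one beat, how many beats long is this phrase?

9

One eighth-note beat = 2 sixteenth notes.
Working in sixteenth notes: eighth note = 2; eighth note = 2; half note = 8; eighth = 2; quarter rest = 4.
Altogether 2 + 2 + 8 + 2 + 4 = 18.
18 ÷ 2 = 9 beats.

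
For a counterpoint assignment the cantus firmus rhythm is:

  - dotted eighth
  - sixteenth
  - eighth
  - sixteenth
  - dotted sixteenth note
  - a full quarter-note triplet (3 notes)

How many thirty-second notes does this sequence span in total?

Express everything in thirty-second notes: dotted eighth = 6; sixteenth = 2; eighth = 4; sixteenth = 2; dotted sixteenth note = 3; a full quarter-note triplet (3 notes) (three triplet quarters span one half) = 16.
Altogether 6 + 2 + 4 + 2 + 3 + 16 = 33 thirty-second notes.

33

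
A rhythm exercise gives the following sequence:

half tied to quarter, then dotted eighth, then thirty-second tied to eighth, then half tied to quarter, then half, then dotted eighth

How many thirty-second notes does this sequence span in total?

81

Working in thirty-second notes: half tied to quarter (half + quarter) = 24; dotted eighth = 6; thirty-second tied to eighth (thirty-second + eighth) = 5; half tied to quarter (half + quarter) = 24; half = 16; dotted eighth = 6.
Total: 24 + 6 + 5 + 24 + 16 + 6 = 81 thirty-second notes.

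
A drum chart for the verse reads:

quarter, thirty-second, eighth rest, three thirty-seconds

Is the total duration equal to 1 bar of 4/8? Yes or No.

One bar of 4/8 = 16 thirty-second notes.
In thirty-second notes: quarter = 8; thirty-second = 1; eighth rest = 4; thirty-second = 1; thirty-second = 1; thirty-second = 1.
Sum: 8 + 1 + 4 + 1 + 1 + 1 = 16.
16 equals 16, so the answer is Yes.

Yes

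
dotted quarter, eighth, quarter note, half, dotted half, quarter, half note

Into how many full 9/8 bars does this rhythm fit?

One bar of 9/8 = 9 eighth notes.
Convert each value to eighth notes: dotted quarter = 3; eighth = 1; quarter note = 2; half = 4; dotted half = 6; quarter = 2; half note = 4.
Altogether 3 + 1 + 2 + 4 + 6 + 2 + 4 = 22.
22 ÷ 9 = 2 complete bars with 4 left over.

2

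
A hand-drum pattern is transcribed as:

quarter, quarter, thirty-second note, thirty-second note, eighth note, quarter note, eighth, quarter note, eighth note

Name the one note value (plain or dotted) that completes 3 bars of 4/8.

3 bars of 4/8 = 48 thirty-second notes.
Convert each value to thirty-second notes: quarter = 8; quarter = 8; thirty-second note = 1; thirty-second note = 1; eighth note = 4; quarter note = 8; eighth = 4; quarter note = 8; eighth note = 4.
Sum: 8 + 8 + 1 + 1 + 4 + 8 + 4 + 8 + 4 = 46.
Remaining: 48 − 46 = 2 thirty-second notes, which is a sixteenth note.

sixteenth note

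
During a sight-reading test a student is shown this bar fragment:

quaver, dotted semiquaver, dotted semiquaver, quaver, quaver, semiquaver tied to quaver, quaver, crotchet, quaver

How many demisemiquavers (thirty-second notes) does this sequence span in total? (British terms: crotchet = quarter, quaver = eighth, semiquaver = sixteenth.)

40

Working in thirty-second notes: quaver = 4; dotted semiquaver = 3; dotted semiquaver = 3; quaver = 4; quaver = 4; semiquaver tied to quaver (semiquaver + quaver) = 6; quaver = 4; crotchet = 8; quaver = 4.
Sum: 4 + 3 + 3 + 4 + 4 + 6 + 4 + 8 + 4 = 40 thirty-second notes.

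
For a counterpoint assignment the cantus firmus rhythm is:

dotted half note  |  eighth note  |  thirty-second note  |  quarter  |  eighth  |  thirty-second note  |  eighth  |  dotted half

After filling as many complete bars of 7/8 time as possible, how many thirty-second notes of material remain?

One bar of 7/8 = 28 thirty-second notes.
Working in thirty-second notes: dotted half note = 24; eighth note = 4; thirty-second note = 1; quarter = 8; eighth = 4; thirty-second note = 1; eighth = 4; dotted half = 24.
Sum: 24 + 4 + 1 + 8 + 4 + 1 + 4 + 24 = 70.
70 ÷ 28 = 2 complete bars with 14 thirty-second notes remaining.

14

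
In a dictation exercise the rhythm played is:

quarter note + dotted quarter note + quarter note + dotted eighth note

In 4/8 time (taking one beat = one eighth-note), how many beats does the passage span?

One eighth-note beat = 2 sixteenth notes.
Working in sixteenth notes: quarter note = 4; dotted quarter note = 6; quarter note = 4; dotted eighth note = 3.
Sum: 4 + 6 + 4 + 3 = 17.
17 ÷ 2 = 8.5 beats.

8.5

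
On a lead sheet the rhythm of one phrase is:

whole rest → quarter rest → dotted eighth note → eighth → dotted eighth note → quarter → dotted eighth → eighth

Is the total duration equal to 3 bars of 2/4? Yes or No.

One bar of 2/4 = 8 sixteenth notes, so 3 bars = 24.
Express everything in sixteenth notes: whole rest = 16; quarter rest = 4; dotted eighth note = 3; eighth = 2; dotted eighth note = 3; quarter = 4; dotted eighth = 3; eighth = 2.
Adding: 16 + 4 + 3 + 2 + 3 + 4 + 3 + 2 = 37.
37 exceeds 24, so the answer is No.

No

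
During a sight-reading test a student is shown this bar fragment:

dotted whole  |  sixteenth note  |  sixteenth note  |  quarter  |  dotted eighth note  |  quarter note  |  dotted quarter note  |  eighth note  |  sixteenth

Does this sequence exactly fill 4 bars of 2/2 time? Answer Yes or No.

One bar of 2/2 = 16 sixteenth notes, so 4 bars = 64.
Working in sixteenth notes: dotted whole = 24; sixteenth note = 1; sixteenth note = 1; quarter = 4; dotted eighth note = 3; quarter note = 4; dotted quarter note = 6; eighth note = 2; sixteenth = 1.
Total: 24 + 1 + 1 + 4 + 3 + 4 + 6 + 2 + 1 = 46.
46 falls short of 64, so the answer is No.

No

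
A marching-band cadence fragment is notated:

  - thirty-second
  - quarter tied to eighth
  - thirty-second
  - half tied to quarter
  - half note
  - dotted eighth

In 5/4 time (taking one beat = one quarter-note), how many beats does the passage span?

One quarter-note beat = 8 thirty-second notes.
Working in thirty-second notes: thirty-second = 1; quarter tied to eighth (quarter + eighth) = 12; thirty-second = 1; half tied to quarter (half + quarter) = 24; half note = 16; dotted eighth = 6.
Altogether 1 + 12 + 1 + 24 + 16 + 6 = 60.
60 ÷ 8 = 7.5 beats.

7.5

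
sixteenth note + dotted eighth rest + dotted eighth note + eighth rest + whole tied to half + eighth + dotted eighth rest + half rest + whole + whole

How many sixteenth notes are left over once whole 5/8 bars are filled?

One bar of 5/8 = 10 sixteenth notes.
Convert each value to sixteenth notes: sixteenth note = 1; dotted eighth rest = 3; dotted eighth note = 3; eighth rest = 2; whole tied to half (whole + half) = 24; eighth = 2; dotted eighth rest = 3; half rest = 8; whole = 16; whole = 16.
Adding: 1 + 3 + 3 + 2 + 24 + 2 + 3 + 8 + 16 + 16 = 78.
78 ÷ 10 = 7 complete bars with 8 sixteenth notes remaining.

8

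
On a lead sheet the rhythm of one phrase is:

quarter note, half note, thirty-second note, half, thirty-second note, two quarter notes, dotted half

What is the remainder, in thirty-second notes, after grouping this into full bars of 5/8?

2

One bar of 5/8 = 20 thirty-second notes.
Each duration in thirty-second notes: quarter note = 8; half note = 16; thirty-second note = 1; half = 16; thirty-second note = 1; quarter note = 8; quarter note = 8; dotted half = 24.
Altogether 8 + 16 + 1 + 16 + 1 + 8 + 8 + 24 = 82.
82 ÷ 20 = 4 complete bars with 2 thirty-second notes remaining.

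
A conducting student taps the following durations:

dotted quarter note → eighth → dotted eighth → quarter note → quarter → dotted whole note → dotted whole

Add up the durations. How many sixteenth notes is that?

Each duration in sixteenth notes: dotted quarter note = 6; eighth = 2; dotted eighth = 3; quarter note = 4; quarter = 4; dotted whole note = 24; dotted whole = 24.
Altogether 6 + 2 + 3 + 4 + 4 + 24 + 24 = 67 sixteenth notes.

67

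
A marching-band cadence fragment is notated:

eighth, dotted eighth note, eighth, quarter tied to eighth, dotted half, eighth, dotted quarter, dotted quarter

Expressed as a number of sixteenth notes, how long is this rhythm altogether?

39

In sixteenth notes: eighth = 2; dotted eighth note = 3; eighth = 2; quarter tied to eighth (quarter + eighth) = 6; dotted half = 12; eighth = 2; dotted quarter = 6; dotted quarter = 6.
Total: 2 + 3 + 2 + 6 + 12 + 2 + 6 + 6 = 39 sixteenth notes.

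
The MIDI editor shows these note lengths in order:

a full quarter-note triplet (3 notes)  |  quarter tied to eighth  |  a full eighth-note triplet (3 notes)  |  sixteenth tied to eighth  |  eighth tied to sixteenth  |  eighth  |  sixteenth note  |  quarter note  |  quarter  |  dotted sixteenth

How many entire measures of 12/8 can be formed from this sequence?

One bar of 12/8 = 48 thirty-second notes.
Working in thirty-second notes: a full quarter-note triplet (3 notes) (three triplet quarters span one half) = 16; quarter tied to eighth (quarter + eighth) = 12; a full eighth-note triplet (3 notes) (three triplet eighths span one quarter) = 8; sixteenth tied to eighth (sixteenth + eighth) = 6; eighth tied to sixteenth (eighth + sixteenth) = 6; eighth = 4; sixteenth note = 2; quarter note = 8; quarter = 8; dotted sixteenth = 3.
Sum: 16 + 12 + 8 + 6 + 6 + 4 + 2 + 8 + 8 + 3 = 73.
73 ÷ 48 = 1 complete bar with 25 left over.

1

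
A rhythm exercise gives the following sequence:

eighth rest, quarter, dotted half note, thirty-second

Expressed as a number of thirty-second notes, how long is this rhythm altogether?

In thirty-second notes: eighth rest = 4; quarter = 8; dotted half note = 24; thirty-second = 1.
Altogether 4 + 8 + 24 + 1 = 37 thirty-second notes.

37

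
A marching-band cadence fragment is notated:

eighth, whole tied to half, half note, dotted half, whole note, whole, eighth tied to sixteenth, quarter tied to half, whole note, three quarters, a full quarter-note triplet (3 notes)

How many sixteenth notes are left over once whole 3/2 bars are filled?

9

One bar of 3/2 = 24 sixteenth notes.
In sixteenth notes: eighth = 2; whole tied to half (whole + half) = 24; half note = 8; dotted half = 12; whole note = 16; whole = 16; eighth tied to sixteenth (eighth + sixteenth) = 3; quarter tied to half (quarter + half) = 12; whole note = 16; quarter = 4; quarter = 4; quarter = 4; a full quarter-note triplet (3 notes) (three triplet quarters span one half) = 8.
Adding: 2 + 24 + 8 + 12 + 16 + 16 + 3 + 12 + 16 + 4 + 4 + 4 + 8 = 129.
129 ÷ 24 = 5 complete bars with 9 sixteenth notes remaining.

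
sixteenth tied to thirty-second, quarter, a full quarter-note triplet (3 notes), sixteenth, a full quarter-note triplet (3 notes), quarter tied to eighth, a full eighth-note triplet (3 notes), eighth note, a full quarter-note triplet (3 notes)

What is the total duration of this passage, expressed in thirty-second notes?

Each duration in thirty-second notes: sixteenth tied to thirty-second (sixteenth + thirty-second) = 3; quarter = 8; a full quarter-note triplet (3 notes) (three triplet quarters span one half) = 16; sixteenth = 2; a full quarter-note triplet (3 notes) (three triplet quarters span one half) = 16; quarter tied to eighth (quarter + eighth) = 12; a full eighth-note triplet (3 notes) (three triplet eighths span one quarter) = 8; eighth note = 4; a full quarter-note triplet (3 notes) (three triplet quarters span one half) = 16.
Altogether 3 + 8 + 16 + 2 + 16 + 12 + 8 + 4 + 16 = 85 thirty-second notes.

85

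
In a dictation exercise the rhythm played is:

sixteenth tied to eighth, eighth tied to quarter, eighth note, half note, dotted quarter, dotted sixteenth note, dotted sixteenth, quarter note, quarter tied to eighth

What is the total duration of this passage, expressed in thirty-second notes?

Express everything in thirty-second notes: sixteenth tied to eighth (sixteenth + eighth) = 6; eighth tied to quarter (eighth + quarter) = 12; eighth note = 4; half note = 16; dotted quarter = 12; dotted sixteenth note = 3; dotted sixteenth = 3; quarter note = 8; quarter tied to eighth (quarter + eighth) = 12.
Sum: 6 + 12 + 4 + 16 + 12 + 3 + 3 + 8 + 12 = 76 thirty-second notes.

76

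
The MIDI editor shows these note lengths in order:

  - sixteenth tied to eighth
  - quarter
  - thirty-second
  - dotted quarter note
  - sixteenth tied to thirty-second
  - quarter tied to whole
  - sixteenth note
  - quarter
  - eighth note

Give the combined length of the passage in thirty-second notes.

Each duration in thirty-second notes: sixteenth tied to eighth (sixteenth + eighth) = 6; quarter = 8; thirty-second = 1; dotted quarter note = 12; sixteenth tied to thirty-second (sixteenth + thirty-second) = 3; quarter tied to whole (quarter + whole) = 40; sixteenth note = 2; quarter = 8; eighth note = 4.
Total: 6 + 8 + 1 + 12 + 3 + 40 + 2 + 8 + 4 = 84 thirty-second notes.

84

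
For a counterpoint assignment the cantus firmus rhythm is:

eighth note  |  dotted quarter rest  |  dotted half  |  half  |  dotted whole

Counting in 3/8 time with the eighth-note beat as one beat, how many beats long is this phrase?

26

One eighth-note beat = 2 sixteenth notes.
Convert each value to sixteenth notes: eighth note = 2; dotted quarter rest = 6; dotted half = 12; half = 8; dotted whole = 24.
Altogether 2 + 6 + 12 + 8 + 24 = 52.
52 ÷ 2 = 26 beats.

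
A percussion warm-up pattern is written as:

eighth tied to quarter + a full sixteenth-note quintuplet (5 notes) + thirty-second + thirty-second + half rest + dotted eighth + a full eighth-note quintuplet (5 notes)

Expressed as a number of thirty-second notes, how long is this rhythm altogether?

Each duration in thirty-second notes: eighth tied to quarter (eighth + quarter) = 12; a full sixteenth-note quintuplet (5 notes) (five quintuplet sixteenths span one quarter) = 8; thirty-second = 1; thirty-second = 1; half rest = 16; dotted eighth = 6; a full eighth-note quintuplet (5 notes) (five quintuplet eighths span one half) = 16.
Adding: 12 + 8 + 1 + 1 + 16 + 6 + 16 = 60 thirty-second notes.

60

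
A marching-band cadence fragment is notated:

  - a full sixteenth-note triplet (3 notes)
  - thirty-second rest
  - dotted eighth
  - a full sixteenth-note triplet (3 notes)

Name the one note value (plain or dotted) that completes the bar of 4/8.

thirty-second note

The bar of 4/8 = 16 thirty-second notes.
Convert each value to thirty-second notes: a full sixteenth-note triplet (3 notes) (three triplet sixteenths span one eighth) = 4; thirty-second rest = 1; dotted eighth = 6; a full sixteenth-note triplet (3 notes) (three triplet sixteenths span one eighth) = 4.
Sum: 4 + 1 + 6 + 4 = 15.
Remaining: 16 − 15 = 1 thirty-second note, which is a thirty-second note.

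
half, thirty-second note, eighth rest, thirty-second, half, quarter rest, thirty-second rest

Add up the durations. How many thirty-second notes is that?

47

Convert each value to thirty-second notes: half = 16; thirty-second note = 1; eighth rest = 4; thirty-second = 1; half = 16; quarter rest = 8; thirty-second rest = 1.
Adding: 16 + 1 + 4 + 1 + 16 + 8 + 1 = 47 thirty-second notes.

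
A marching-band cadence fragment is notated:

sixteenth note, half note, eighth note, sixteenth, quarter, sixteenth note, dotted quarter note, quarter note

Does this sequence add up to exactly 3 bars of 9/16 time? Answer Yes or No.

One bar of 9/16 = 9 sixteenth notes, so 3 bars = 27.
Express everything in sixteenth notes: sixteenth note = 1; half note = 8; eighth note = 2; sixteenth = 1; quarter = 4; sixteenth note = 1; dotted quarter note = 6; quarter note = 4.
Altogether 1 + 8 + 2 + 1 + 4 + 1 + 6 + 4 = 27.
27 equals 27, so the answer is Yes.

Yes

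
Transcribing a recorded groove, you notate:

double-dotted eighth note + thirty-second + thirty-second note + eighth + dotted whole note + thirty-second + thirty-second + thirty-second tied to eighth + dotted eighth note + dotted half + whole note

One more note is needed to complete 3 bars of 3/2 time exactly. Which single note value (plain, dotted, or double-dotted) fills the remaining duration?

double-dotted quarter note

3 bars of 3/2 = 144 thirty-second notes.
Express everything in thirty-second notes: double-dotted eighth note = 7; thirty-second = 1; thirty-second note = 1; eighth = 4; dotted whole note = 48; thirty-second = 1; thirty-second = 1; thirty-second tied to eighth (thirty-second + eighth) = 5; dotted eighth note = 6; dotted half = 24; whole note = 32.
Altogether 7 + 1 + 1 + 4 + 48 + 1 + 1 + 5 + 6 + 24 + 32 = 130.
Remaining: 144 − 130 = 14 thirty-second notes, which is a double-dotted quarter note.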